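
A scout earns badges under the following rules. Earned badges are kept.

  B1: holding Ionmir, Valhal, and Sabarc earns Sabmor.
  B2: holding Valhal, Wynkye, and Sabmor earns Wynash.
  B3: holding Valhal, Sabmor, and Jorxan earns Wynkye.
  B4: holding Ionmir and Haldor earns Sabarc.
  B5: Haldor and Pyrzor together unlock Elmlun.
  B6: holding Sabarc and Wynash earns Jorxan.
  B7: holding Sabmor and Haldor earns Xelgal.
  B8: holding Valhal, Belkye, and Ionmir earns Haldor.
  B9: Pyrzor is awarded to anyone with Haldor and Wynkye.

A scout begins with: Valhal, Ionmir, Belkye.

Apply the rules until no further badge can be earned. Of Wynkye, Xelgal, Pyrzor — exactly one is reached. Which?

With Valhal, Belkye, and Ionmir, Haldor is earned (B8).
With Ionmir and Haldor, Sabarc is earned (B4).
With Ionmir, Valhal, and Sabarc, Sabmor is earned (B1).
With Sabmor and Haldor, Xelgal is earned (B7).
Wynkye would need Valhal, Sabmor, and Jorxan (B3), but Jorxan is never earned. Pyrzor would need Haldor and Wynkye (B9), but Wynkye is never earned.

Xelgal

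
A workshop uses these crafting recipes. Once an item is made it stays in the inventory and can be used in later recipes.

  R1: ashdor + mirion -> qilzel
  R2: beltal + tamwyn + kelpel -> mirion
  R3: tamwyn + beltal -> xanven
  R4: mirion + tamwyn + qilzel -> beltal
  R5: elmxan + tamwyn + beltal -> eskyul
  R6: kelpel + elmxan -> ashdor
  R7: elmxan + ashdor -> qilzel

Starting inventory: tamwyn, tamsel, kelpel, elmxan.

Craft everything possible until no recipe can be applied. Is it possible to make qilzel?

Yes

Using R6, kelpel and elmxan make ashdor.
Using R7, elmxan and ashdor make qilzel.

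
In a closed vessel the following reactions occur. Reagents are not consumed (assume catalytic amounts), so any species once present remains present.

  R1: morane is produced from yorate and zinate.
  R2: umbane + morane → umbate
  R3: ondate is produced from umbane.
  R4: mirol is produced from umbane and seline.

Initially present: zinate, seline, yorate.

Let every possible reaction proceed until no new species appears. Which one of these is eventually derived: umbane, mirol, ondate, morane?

morane

yorate and zinate present → morane forms (R1).
ondate would need umbane (R3), but umbane never forms. No rule produces umbane, and it is not given. mirol would need umbane and seline (R4), but umbane never forms.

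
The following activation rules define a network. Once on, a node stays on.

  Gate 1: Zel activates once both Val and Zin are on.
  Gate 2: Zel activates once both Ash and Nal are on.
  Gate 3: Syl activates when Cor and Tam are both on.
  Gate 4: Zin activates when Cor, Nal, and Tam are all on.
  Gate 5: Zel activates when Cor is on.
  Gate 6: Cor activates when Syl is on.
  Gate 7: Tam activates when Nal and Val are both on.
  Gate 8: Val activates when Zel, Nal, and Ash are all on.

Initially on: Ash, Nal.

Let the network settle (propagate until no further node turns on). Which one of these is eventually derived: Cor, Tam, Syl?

Gate 2: Ash and Nal on → Zel on.
Zel, Nal, and Ash are on, so Val activates (Gate 8).
Gate 7: Nal and Val on → Tam on.
Cor would need Syl (Gate 6), but Syl never turns on. Syl would need Cor and Tam (Gate 3), but Cor never turns on.

Tam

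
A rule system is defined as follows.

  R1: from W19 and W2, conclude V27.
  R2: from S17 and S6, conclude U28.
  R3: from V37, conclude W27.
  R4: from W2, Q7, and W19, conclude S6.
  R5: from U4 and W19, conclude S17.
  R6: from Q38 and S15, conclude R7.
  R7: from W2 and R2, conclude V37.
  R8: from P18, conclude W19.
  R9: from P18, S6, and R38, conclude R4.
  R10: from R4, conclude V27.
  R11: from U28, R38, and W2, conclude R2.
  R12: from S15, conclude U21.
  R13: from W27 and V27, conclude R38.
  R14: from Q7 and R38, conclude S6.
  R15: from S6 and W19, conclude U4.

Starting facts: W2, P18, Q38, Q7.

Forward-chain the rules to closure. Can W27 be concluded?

W27 would need V37 (R3), but V37 is never established.

No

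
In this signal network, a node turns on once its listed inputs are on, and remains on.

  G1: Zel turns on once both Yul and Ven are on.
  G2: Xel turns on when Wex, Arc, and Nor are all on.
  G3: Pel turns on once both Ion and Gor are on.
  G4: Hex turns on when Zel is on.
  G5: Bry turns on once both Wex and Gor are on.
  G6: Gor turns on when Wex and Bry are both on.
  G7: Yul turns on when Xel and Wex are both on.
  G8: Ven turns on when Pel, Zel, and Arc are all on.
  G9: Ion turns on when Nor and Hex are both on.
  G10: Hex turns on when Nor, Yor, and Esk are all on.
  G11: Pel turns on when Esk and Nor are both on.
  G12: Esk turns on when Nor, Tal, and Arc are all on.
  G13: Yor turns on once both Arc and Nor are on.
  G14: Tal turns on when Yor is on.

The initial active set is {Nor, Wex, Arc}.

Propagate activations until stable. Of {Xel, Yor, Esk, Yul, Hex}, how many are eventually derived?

5

Wex, Arc, and Nor are on, so Xel turns on (G2).
Arc and Nor are on, so Yor turns on (G13).
G14: Yor on → Tal on.
Xel and Wex are on, so Yul turns on (G7).
G12: Nor, Tal, and Arc on → Esk on.
G10: Nor, Yor, and Esk on → Hex on.
Xel: reached.
Yor: reached.
Esk: reached.
Yul: reached.
Hex: reached.
All 5 are reached.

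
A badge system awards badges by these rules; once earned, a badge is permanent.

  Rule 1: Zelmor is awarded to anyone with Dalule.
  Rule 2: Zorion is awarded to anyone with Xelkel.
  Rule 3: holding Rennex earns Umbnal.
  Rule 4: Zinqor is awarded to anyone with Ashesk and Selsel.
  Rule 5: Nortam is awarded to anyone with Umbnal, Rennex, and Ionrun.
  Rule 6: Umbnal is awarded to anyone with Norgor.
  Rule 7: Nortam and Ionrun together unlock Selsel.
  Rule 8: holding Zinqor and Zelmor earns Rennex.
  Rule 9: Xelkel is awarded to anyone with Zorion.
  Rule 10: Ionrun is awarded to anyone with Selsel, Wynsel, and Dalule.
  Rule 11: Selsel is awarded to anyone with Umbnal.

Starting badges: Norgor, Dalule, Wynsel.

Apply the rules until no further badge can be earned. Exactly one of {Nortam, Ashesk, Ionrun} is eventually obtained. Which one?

Ionrun

With Norgor, Umbnal is earned (Rule 6).
With Umbnal, Selsel is earned (Rule 11).
With Selsel, Wynsel, and Dalule, Ionrun is earned (Rule 10).
Nortam would need Umbnal, Rennex, and Ionrun (Rule 5), but Rennex is never earned. No rule produces Ashesk, and it is not given.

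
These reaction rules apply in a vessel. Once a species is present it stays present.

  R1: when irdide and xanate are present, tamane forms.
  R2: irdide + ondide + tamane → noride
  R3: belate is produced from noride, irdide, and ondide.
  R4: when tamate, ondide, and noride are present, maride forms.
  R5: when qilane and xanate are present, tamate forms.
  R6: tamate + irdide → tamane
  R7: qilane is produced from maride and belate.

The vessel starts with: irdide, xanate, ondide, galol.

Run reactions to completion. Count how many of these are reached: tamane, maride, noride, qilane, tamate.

irdide and xanate present → tamane forms (R1).
irdide, ondide, and tamane present → noride forms (R2).
tamane: reached.
maride would need tamate, ondide, and noride (R4), but tamate never forms.
noride: reached.
qilane would need maride and belate (R7), but maride never forms.
tamate would need qilane and xanate (R5), but qilane never forms.
Reached: tamane and noride — 2 of the 5.

2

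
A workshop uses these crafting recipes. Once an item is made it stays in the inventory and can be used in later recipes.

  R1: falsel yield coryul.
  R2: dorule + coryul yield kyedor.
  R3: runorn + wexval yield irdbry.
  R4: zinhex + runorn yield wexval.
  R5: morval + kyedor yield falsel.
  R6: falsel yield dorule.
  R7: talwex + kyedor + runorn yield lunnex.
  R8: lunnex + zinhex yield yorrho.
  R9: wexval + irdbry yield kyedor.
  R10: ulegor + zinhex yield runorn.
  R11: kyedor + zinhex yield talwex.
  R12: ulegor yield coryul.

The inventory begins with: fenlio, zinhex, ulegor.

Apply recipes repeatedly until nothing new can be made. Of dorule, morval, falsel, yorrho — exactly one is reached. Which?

ulegor + zinhex → runorn (R10).
Using R4, zinhex and runorn make wexval.
Using R3, runorn and wexval make irdbry.
Using R9, wexval and irdbry make kyedor.
Using R11, kyedor and zinhex make talwex.
talwex + kyedor + runorn → lunnex (R7).
Using R8, lunnex and zinhex make yorrho.
No rule produces morval, and it is not given. falsel would need morval and kyedor (R5), but morval is never obtained. dorule would need falsel (R6), but falsel is never obtained.

yorrho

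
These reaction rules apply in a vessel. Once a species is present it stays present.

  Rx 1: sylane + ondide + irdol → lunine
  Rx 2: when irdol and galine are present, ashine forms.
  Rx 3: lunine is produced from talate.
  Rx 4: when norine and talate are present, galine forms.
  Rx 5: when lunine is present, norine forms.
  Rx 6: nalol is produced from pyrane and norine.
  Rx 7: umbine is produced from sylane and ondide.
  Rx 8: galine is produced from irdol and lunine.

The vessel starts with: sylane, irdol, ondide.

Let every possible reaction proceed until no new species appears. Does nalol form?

nalol would need pyrane and norine (Rx 6), but pyrane never forms.

No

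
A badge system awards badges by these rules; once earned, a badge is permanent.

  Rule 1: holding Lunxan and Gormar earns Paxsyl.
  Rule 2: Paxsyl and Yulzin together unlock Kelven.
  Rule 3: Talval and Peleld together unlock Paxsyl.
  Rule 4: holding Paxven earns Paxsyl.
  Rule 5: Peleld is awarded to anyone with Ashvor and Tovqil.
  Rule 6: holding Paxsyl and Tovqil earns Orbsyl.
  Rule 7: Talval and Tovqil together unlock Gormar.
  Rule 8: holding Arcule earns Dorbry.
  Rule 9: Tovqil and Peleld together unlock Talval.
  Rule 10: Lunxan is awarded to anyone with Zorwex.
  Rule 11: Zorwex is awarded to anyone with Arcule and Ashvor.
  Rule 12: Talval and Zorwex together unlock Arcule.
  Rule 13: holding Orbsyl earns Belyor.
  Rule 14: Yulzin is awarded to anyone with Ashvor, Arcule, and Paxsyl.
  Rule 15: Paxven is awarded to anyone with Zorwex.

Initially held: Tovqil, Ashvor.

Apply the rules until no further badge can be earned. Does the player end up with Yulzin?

No

Yulzin would need Ashvor, Arcule, and Paxsyl (Rule 14), but Arcule is never earned.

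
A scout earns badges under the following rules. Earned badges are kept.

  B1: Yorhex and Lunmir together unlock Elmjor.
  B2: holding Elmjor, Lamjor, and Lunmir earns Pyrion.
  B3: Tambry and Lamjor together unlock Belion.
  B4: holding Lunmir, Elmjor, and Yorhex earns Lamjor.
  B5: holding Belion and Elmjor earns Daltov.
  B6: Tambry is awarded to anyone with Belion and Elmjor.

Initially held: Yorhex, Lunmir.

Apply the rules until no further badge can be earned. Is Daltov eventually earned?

No

Daltov would need Belion and Elmjor (B5), but Belion is never earned.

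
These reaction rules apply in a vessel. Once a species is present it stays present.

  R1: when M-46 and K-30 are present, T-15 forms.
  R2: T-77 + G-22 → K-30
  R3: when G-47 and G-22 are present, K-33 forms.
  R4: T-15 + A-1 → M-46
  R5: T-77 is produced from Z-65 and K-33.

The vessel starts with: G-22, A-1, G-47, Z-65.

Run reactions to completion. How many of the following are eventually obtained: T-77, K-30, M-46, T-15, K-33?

G-47 and G-22 present → K-33 forms (R3).
Z-65 and K-33 present → T-77 forms (R5).
T-77 and G-22 present → K-30 forms (R2).
T-77: reached.
K-30: reached.
M-46 would need T-15 and A-1 (R4), but T-15 never forms.
T-15 would need M-46 and K-30 (R1), but M-46 never forms.
K-33: reached.
Reached: T-77, K-30, and K-33 — 3 of the 5.

3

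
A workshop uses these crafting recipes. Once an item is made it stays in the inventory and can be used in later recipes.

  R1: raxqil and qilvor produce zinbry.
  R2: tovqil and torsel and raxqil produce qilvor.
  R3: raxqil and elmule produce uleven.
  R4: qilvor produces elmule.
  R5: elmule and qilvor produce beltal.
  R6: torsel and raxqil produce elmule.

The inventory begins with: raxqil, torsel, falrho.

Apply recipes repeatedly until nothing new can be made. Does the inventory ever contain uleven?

torsel and raxqil → elmule (R6).
raxqil and elmule → uleven (R3).

Yes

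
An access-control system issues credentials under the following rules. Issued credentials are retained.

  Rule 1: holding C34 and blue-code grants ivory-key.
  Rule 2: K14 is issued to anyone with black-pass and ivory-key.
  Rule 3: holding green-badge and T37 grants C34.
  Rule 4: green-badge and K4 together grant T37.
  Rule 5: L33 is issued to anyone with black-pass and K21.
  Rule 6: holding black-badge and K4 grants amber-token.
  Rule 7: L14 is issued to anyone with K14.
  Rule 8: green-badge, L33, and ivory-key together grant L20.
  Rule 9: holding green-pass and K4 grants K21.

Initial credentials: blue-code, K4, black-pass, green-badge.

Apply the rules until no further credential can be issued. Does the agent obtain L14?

Yes

Holding green-badge and K4 grants T37 (Rule 4).
Holding green-badge and T37 grants C34 (Rule 3).
Holding C34 and blue-code grants ivory-key (Rule 1).
Holding black-pass and ivory-key grants K14 (Rule 2).
Holding K14 grants L14 (Rule 7).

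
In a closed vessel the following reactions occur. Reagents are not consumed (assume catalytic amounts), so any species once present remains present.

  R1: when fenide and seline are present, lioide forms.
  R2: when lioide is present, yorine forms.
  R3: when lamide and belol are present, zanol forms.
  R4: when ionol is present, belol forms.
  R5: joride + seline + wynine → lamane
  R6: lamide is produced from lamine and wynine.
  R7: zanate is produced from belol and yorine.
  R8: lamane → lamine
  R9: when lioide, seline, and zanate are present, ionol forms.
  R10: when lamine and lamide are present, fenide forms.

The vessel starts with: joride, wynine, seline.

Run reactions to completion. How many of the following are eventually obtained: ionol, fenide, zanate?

1

joride, seline, and wynine present → lamane forms (R5).
lamane present → lamine forms (R8).
lamine and wynine present → lamide forms (R6).
lamine and lamide present → fenide forms (R10).
ionol would need lioide, seline, and zanate (R9), but zanate never forms.
fenide: reached.
zanate would need belol and yorine (R7), but belol never forms.
Reached: fenide — 1 of the 3.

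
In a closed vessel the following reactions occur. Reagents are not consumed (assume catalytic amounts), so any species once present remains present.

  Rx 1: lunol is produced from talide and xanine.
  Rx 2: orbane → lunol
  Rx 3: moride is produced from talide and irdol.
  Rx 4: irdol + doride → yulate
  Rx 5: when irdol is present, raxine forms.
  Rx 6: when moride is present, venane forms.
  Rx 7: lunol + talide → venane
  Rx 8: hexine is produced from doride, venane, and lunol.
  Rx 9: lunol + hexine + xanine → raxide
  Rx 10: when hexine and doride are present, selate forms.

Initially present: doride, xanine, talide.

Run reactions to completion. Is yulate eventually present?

No

yulate would need irdol and doride (Rx 4), but irdol never forms.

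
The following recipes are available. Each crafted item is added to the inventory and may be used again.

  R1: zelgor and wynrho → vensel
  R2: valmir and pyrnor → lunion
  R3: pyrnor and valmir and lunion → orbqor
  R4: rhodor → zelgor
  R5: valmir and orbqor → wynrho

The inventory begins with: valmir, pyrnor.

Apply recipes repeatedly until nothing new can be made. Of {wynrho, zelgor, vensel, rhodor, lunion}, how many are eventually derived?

valmir and pyrnor → lunion (R2).
Using R3, pyrnor, valmir, and lunion make orbqor.
valmir and orbqor → wynrho (R5).
wynrho: reached.
zelgor would need rhodor (R4), but rhodor is never obtained.
vensel would need zelgor and wynrho (R1), but zelgor is never obtained.
No rule produces rhodor, and it is not given.
lunion: reached.
Reached: wynrho and lunion — 2 of the 5.

2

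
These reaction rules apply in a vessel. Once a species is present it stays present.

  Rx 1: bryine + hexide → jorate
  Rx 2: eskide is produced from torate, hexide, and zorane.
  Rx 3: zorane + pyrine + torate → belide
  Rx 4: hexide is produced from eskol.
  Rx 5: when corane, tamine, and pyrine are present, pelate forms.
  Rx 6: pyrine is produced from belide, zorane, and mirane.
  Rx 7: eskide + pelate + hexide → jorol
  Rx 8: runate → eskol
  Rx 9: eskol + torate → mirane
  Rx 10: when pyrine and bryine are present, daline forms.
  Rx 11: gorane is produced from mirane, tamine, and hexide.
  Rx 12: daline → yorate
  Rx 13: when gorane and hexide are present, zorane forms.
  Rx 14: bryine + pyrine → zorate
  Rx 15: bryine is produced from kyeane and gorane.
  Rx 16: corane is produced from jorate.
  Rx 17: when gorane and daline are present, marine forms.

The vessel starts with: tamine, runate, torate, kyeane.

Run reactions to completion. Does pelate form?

No

pelate would need corane, tamine, and pyrine (Rx 5), but pyrine never forms.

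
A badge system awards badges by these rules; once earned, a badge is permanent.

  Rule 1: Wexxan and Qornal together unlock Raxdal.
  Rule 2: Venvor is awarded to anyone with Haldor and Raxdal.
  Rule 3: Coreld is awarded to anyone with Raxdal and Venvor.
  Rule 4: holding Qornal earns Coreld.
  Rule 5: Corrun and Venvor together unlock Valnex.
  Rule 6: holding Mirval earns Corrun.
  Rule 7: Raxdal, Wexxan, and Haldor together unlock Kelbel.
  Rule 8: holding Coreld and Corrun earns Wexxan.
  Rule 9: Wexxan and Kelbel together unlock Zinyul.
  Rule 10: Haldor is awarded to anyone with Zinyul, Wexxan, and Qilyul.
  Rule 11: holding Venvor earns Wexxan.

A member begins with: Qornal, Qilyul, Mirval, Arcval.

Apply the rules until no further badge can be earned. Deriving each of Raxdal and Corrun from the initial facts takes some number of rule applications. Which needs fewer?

Corrun

Corrun: With Mirval, Corrun is earned (Rule 6). [1 rule application]
Raxdal: With Qornal, Coreld is earned (Rule 4). With Mirval, Corrun is earned (Rule 6). With Coreld and Corrun, Wexxan is earned (Rule 8). With Wexxan and Qornal, Raxdal is earned (Rule 1). [4 rule applications]
Corrun needs fewer.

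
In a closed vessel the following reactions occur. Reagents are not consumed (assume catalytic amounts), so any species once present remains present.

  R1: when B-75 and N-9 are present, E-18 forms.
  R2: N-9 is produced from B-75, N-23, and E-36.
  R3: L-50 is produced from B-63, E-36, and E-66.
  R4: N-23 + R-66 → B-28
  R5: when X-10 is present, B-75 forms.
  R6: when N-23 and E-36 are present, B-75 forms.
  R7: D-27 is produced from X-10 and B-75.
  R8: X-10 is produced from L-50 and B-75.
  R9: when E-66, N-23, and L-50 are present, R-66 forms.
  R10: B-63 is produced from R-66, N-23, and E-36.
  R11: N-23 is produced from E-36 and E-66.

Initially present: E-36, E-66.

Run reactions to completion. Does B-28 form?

B-28 would need N-23 and R-66 (R4), but R-66 never forms.

No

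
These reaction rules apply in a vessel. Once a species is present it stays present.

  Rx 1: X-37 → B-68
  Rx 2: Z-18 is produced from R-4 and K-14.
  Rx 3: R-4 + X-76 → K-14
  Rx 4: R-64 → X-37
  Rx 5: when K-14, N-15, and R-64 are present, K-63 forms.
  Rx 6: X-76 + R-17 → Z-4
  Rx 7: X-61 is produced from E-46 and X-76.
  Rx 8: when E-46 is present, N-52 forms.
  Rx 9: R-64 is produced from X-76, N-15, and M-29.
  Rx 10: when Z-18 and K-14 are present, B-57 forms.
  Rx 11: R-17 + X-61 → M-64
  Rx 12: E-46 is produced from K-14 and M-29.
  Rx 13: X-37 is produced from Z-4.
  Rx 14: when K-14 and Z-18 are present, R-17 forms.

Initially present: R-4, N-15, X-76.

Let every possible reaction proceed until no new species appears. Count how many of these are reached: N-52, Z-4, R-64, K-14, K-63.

2

R-4 and X-76 present → K-14 forms (Rx 3).
R-4 and K-14 present → Z-18 forms (Rx 2).
K-14 and Z-18 present → R-17 forms (Rx 14).
X-76 and R-17 present → Z-4 forms (Rx 6).
N-52 would need E-46 (Rx 8), but E-46 never forms.
Z-4: reached.
R-64 would need X-76, N-15, and M-29 (Rx 9), but M-29 never forms.
K-14: reached.
K-63 would need K-14, N-15, and R-64 (Rx 5), but R-64 never forms.
Reached: Z-4 and K-14 — 2 of the 5.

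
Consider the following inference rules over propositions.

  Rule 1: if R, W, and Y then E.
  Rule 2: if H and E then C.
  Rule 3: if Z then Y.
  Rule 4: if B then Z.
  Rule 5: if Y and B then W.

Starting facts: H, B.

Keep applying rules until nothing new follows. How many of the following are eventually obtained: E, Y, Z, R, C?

2

B holds, so Z follows (Rule 4).
Z holds, so Y follows (Rule 3).
E would need R, W, and Y (Rule 1), but R is never established.
Y: reached.
Z: reached.
No rule produces R, and it is not given.
C would need H and E (Rule 2), but E is never established.
Reached: Y and Z — 2 of the 5.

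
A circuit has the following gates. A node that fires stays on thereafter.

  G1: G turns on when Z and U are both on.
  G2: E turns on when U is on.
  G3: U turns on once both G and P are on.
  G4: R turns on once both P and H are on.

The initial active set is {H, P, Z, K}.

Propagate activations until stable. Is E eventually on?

No

E would need U (G2), but U never turns on.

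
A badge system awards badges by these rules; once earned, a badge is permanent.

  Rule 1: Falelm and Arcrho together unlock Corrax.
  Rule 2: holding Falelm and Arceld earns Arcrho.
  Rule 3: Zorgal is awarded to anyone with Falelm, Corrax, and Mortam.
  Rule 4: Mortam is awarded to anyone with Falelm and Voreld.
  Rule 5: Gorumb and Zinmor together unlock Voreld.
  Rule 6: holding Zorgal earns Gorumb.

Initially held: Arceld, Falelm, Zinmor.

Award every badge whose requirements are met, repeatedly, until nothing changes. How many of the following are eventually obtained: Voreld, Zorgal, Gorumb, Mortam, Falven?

0

Voreld would need Gorumb and Zinmor (Rule 5), but Gorumb is never earned.
Zorgal would need Falelm, Corrax, and Mortam (Rule 3), but Mortam is never earned.
Gorumb would need Zorgal (Rule 6), but Zorgal is never earned.
Mortam would need Falelm and Voreld (Rule 4), but Voreld is never earned.
No rule produces Falven, and it is not given.
None of the 5 are reached.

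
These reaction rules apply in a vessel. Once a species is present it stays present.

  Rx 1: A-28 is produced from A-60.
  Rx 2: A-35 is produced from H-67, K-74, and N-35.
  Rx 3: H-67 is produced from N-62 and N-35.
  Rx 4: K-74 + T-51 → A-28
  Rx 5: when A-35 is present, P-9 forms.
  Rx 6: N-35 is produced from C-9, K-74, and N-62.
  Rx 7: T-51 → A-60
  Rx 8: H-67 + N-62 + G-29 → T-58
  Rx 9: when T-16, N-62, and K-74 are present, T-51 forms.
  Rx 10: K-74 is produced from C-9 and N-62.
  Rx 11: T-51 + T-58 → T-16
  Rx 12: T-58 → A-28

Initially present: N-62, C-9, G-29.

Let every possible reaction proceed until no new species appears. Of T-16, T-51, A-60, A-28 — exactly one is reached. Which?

A-28

C-9 and N-62 present → K-74 forms (Rx 10).
C-9, K-74, and N-62 present → N-35 forms (Rx 6).
N-62 and N-35 present → H-67 forms (Rx 3).
H-67, N-62, and G-29 present → T-58 forms (Rx 8).
T-58 present → A-28 forms (Rx 12).
A-60 would need T-51 (Rx 7), but T-51 never forms. T-51 would need T-16, N-62, and K-74 (Rx 9), but T-16 never forms. T-16 would need T-51 and T-58 (Rx 11), but T-51 never forms.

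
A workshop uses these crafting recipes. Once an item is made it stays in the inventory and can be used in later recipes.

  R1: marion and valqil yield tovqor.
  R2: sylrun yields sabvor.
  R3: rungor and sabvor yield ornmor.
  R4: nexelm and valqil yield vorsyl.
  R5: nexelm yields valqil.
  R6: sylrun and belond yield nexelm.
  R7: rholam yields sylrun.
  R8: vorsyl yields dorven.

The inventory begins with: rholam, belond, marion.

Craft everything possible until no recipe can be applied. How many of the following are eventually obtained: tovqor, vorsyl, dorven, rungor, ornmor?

3

Using R7, rholam makes sylrun.
Using R6, sylrun and belond make nexelm.
Using R5, nexelm makes valqil.
marion and valqil → tovqor (R1).
nexelm and valqil → vorsyl (R4).
vorsyl → dorven (R8).
tovqor: reached.
vorsyl: reached.
dorven: reached.
No rule produces rungor, and it is not given.
ornmor would need rungor and sabvor (R3), but rungor is never obtained.
Reached: tovqor, vorsyl, and dorven — 3 of the 5.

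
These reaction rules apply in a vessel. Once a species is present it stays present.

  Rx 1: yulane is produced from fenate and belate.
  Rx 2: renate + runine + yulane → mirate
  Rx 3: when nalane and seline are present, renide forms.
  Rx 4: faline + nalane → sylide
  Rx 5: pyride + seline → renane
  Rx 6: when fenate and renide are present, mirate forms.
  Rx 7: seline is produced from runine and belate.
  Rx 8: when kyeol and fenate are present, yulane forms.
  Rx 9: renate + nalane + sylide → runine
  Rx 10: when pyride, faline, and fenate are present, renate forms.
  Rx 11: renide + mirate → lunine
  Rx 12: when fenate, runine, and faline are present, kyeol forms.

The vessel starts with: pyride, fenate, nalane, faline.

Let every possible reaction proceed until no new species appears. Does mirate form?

faline and nalane present → sylide forms (Rx 4).
pyride, faline, and fenate present → renate forms (Rx 10).
renate, nalane, and sylide present → runine forms (Rx 9).
fenate, runine, and faline present → kyeol forms (Rx 12).
kyeol and fenate present → yulane forms (Rx 8).
renate, runine, and yulane present → mirate forms (Rx 2).

Yes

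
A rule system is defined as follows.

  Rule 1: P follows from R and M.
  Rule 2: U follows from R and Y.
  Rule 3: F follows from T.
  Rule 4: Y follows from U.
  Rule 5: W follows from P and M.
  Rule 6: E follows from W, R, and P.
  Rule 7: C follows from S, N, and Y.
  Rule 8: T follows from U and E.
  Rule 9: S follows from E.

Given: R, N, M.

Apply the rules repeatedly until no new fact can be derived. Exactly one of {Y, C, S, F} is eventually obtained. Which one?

S

R and M hold, so P follows (Rule 1).
From P and M, Rule 5 gives W.
From W, R, and P, Rule 6 gives E.
From E, Rule 9 gives S.
F would need T (Rule 3), but T is never established. Y would need U (Rule 4), but U is never established. C would need S, N, and Y (Rule 7), but Y is never established.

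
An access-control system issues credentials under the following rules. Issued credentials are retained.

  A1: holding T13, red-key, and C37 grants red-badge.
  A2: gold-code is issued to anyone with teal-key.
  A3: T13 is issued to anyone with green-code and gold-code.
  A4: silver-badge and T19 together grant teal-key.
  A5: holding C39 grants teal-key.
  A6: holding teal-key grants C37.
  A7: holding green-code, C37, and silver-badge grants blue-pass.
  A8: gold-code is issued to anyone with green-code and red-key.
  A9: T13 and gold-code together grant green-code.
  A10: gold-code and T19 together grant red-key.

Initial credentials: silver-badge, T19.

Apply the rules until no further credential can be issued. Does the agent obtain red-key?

Yes

Holding silver-badge and T19 grants teal-key (A4).
Holding teal-key grants gold-code (A2).
Holding gold-code and T19 grants red-key (A10).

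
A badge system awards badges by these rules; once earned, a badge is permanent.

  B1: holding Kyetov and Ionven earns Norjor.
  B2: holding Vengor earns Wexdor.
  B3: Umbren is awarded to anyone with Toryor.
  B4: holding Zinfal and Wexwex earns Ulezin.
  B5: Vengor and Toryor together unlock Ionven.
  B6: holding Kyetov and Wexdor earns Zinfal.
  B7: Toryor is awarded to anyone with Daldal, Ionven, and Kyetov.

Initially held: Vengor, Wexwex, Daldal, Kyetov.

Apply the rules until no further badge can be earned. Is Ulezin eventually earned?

With Vengor, Wexdor is earned (B2).
With Kyetov and Wexdor, Zinfal is earned (B6).
With Zinfal and Wexwex, Ulezin is earned (B4).

Yes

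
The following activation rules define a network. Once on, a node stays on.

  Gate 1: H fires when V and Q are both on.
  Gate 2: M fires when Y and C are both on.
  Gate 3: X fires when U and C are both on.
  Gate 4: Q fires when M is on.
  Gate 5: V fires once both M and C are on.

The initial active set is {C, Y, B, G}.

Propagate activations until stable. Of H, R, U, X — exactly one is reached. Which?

H

Y and C are on, so M fires (Gate 2).
Gate 4: M on → Q on.
M and C are on, so V fires (Gate 5).
Gate 1: V and Q on → H on.
X would need U and C (Gate 3), but U never turns on. No rule produces U, and it is not given. No rule produces R, and it is not given.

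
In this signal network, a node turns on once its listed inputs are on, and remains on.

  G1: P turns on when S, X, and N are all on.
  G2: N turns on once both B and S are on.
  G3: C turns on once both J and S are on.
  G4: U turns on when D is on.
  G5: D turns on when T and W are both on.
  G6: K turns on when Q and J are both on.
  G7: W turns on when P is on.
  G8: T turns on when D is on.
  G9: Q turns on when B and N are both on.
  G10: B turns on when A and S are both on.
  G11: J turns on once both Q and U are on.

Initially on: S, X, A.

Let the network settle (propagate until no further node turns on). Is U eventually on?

U would need D (G4), but D never turns on.

No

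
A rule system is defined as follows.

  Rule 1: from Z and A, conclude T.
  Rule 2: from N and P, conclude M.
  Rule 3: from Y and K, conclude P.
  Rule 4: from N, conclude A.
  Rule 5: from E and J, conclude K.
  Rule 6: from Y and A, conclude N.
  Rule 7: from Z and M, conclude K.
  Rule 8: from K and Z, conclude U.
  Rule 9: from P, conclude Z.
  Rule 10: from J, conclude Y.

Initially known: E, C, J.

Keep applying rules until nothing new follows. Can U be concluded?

J holds, so Y follows (Rule 10).
E and J hold, so K follows (Rule 5).
Y and K hold, so P follows (Rule 3).
From P, Rule 9 gives Z.
From K and Z, Rule 8 gives U.

Yes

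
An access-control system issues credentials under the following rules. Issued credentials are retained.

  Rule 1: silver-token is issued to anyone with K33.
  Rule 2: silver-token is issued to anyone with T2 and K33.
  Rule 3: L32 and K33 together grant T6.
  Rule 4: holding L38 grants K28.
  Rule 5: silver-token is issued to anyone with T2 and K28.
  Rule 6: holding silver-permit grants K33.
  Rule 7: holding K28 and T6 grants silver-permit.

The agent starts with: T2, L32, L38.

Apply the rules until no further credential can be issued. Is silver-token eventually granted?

Holding L38 grants K28 (Rule 4).
Holding T2 and K28 grants silver-token (Rule 5).

Yes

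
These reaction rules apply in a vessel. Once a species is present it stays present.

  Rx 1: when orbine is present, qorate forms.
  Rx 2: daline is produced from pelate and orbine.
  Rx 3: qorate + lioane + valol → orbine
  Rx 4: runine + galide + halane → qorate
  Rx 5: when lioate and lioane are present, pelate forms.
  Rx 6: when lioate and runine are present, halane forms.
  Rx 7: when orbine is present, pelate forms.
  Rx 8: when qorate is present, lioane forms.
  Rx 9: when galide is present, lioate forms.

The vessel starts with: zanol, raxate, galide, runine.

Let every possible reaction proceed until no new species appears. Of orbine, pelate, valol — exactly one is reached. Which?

pelate

galide present → lioate forms (Rx 9).
lioate and runine present → halane forms (Rx 6).
runine, galide, and halane present → qorate forms (Rx 4).
qorate present → lioane forms (Rx 8).
lioate and lioane present → pelate forms (Rx 5).
orbine would need qorate, lioane, and valol (Rx 3), but valol never forms. No rule produces valol, and it is not given.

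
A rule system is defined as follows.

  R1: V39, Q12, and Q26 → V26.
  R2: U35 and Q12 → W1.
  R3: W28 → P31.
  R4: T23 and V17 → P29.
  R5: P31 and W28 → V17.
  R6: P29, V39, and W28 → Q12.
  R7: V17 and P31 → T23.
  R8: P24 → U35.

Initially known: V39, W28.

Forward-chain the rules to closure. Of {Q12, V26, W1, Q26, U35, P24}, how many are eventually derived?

1

From W28, R3 gives P31.
From P31 and W28, R5 gives V17.
V17 and P31 hold, so T23 follows (R7).
From T23 and V17, R4 gives P29.
From P29, V39, and W28, R6 gives Q12.
Q12: reached.
V26 would need V39, Q12, and Q26 (R1), but Q26 is never established.
W1 would need U35 and Q12 (R2), but U35 is never established.
No rule produces Q26, and it is not given.
U35 would need P24 (R8), but P24 is never established.
No rule produces P24, and it is not given.
Reached: Q12 — 1 of the 6.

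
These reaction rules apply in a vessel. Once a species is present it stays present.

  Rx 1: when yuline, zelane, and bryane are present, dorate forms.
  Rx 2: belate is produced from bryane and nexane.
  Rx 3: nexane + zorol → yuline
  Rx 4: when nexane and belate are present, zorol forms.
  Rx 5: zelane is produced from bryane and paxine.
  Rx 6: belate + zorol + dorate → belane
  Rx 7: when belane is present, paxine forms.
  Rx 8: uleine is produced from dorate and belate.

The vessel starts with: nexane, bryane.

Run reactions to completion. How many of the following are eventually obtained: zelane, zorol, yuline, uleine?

2

bryane and nexane present → belate forms (Rx 2).
nexane and belate present → zorol forms (Rx 4).
nexane and zorol present → yuline forms (Rx 3).
zelane would need bryane and paxine (Rx 5), but paxine never forms.
zorol: reached.
yuline: reached.
uleine would need dorate and belate (Rx 8), but dorate never forms.
Reached: zorol and yuline — 2 of the 4.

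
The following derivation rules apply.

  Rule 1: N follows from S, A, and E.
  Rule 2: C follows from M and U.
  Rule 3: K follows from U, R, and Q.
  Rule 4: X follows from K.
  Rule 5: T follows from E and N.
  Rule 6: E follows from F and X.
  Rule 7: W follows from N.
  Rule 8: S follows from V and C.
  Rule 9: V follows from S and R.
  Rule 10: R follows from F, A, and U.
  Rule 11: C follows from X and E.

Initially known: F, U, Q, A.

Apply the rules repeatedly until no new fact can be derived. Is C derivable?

Yes

F, A, and U hold, so R follows (Rule 10).
U, R, and Q hold, so K follows (Rule 3).
From K, Rule 4 gives X.
F and X hold, so E follows (Rule 6).
X and E hold, so C follows (Rule 11).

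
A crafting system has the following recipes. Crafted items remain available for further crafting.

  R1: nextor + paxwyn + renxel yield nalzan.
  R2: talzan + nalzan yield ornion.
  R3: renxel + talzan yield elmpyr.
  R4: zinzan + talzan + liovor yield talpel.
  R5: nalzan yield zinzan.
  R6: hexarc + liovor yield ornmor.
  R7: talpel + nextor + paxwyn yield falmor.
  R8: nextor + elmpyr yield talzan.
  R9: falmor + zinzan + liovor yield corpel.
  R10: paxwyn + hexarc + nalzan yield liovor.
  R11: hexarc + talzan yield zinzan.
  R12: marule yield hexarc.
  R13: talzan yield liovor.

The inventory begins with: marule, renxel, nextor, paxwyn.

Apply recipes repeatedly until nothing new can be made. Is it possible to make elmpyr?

elmpyr would need renxel and talzan (R3), but talzan is never obtained.

No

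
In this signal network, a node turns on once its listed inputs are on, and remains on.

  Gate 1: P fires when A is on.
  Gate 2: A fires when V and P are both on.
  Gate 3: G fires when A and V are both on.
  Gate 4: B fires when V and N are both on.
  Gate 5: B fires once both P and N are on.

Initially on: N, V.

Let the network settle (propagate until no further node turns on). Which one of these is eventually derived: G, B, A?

V and N are on, so B fires (Gate 4).
A would need V and P (Gate 2), but P never turns on. G would need A and V (Gate 3), but A never turns on.

B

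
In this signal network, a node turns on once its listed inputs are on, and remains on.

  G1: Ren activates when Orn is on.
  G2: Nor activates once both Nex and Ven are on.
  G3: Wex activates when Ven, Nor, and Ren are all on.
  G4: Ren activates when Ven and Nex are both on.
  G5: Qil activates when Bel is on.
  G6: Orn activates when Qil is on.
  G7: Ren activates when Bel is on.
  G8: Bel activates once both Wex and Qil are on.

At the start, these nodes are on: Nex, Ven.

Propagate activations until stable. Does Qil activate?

Qil would need Bel (G5), but Bel never turns on.

No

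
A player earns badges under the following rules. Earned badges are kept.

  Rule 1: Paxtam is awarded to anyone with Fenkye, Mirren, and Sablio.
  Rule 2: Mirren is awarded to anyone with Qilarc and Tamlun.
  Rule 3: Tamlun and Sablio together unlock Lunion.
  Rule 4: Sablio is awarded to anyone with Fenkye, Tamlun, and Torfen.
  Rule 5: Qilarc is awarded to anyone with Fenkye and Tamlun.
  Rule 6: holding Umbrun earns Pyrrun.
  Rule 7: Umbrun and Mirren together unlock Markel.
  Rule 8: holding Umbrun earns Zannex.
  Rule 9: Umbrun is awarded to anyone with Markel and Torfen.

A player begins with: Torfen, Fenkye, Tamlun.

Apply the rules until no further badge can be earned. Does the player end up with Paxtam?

With Fenkye, Tamlun, and Torfen, Sablio is earned (Rule 4).
With Fenkye and Tamlun, Qilarc is earned (Rule 5).
With Qilarc and Tamlun, Mirren is earned (Rule 2).
With Fenkye, Mirren, and Sablio, Paxtam is earned (Rule 1).

Yes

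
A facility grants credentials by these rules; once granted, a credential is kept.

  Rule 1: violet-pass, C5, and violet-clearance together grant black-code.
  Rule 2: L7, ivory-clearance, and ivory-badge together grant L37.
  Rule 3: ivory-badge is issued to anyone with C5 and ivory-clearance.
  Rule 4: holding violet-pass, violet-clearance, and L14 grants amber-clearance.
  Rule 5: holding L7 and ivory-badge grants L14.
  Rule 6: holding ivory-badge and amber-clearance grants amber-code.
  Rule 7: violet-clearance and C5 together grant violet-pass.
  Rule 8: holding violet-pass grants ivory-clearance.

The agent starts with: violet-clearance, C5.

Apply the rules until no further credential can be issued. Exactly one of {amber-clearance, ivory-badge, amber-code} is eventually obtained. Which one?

ivory-badge

Holding violet-clearance and C5 grants violet-pass (Rule 7).
Holding violet-pass grants ivory-clearance (Rule 8).
Holding C5 and ivory-clearance grants ivory-badge (Rule 3).
amber-clearance would need violet-pass, violet-clearance, and L14 (Rule 4), but L14 is never granted. amber-code would need ivory-badge and amber-clearance (Rule 6), but amber-clearance is never granted.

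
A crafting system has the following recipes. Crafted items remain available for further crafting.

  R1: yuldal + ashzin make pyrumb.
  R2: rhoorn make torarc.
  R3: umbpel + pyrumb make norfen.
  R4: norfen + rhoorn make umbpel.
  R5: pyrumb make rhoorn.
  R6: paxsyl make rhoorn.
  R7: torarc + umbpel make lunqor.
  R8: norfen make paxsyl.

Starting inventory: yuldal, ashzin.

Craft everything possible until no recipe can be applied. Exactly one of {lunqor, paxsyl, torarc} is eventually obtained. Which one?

Using R1, yuldal and ashzin make pyrumb.
pyrumb → rhoorn (R5).
Using R2, rhoorn makes torarc.
paxsyl would need norfen (R8), but norfen is never obtained. lunqor would need torarc and umbpel (R7), but umbpel is never obtained.

torarc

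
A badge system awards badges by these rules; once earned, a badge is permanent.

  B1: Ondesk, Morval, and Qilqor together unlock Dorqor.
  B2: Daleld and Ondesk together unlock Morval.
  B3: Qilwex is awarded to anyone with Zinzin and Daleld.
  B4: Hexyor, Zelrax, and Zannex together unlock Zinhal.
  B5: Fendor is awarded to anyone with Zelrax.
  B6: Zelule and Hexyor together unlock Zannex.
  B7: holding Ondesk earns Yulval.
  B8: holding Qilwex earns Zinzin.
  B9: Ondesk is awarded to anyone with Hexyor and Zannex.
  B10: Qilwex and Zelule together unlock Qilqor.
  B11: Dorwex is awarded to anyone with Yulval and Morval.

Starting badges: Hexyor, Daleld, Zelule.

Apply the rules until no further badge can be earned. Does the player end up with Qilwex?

Qilwex would need Zinzin and Daleld (B3), but Zinzin is never earned.

No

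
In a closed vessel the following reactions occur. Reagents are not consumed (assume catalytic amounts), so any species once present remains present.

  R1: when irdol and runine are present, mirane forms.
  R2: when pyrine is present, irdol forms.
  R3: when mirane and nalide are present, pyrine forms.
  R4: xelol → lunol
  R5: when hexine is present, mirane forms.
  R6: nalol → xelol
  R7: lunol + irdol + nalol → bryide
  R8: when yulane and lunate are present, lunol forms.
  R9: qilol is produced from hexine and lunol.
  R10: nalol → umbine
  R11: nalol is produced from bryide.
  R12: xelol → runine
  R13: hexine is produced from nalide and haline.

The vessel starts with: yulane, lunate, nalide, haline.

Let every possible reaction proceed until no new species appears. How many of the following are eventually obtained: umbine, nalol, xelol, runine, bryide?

umbine would need nalol (R10), but nalol never forms.
nalol would need bryide (R11), but bryide never forms.
xelol would need nalol (R6), but nalol never forms.
runine would need xelol (R12), but xelol never forms.
bryide would need lunol, irdol, and nalol (R7), but nalol never forms.
None of the 5 are reached.

0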